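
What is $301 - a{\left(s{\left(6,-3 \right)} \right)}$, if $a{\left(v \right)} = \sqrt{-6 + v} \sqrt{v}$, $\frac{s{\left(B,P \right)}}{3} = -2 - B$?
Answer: $301 + 12 \sqrt{5} \approx 327.83$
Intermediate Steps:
$s{\left(B,P \right)} = -6 - 3 B$ ($s{\left(B,P \right)} = 3 \left(-2 - B\right) = -6 - 3 B$)
$a{\left(v \right)} = \sqrt{v} \sqrt{-6 + v}$
$301 - a{\left(s{\left(6,-3 \right)} \right)} = 301 - \sqrt{-6 - 18} \sqrt{-6 - 24} = 301 - \sqrt{-24} \sqrt{-6 - 24} = 301 - 2 i \sqrt{6} \sqrt{-30} = 301 - 2 i \sqrt{6} i \sqrt{30} = 301 - - 12 \sqrt{5} = 301 + 12 \sqrt{5}$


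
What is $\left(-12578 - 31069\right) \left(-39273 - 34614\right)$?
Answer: $3224945889$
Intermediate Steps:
$\left(-12578 - 31069\right) \left(-39273 - 34614\right) = \left(-43647\right) \left(-73887\right) = 3224945889$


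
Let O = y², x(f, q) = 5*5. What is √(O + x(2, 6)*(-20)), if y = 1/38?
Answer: I*√721999/38 ≈ 22.361*I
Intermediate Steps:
x(f, q) = 25
y = 1/38 ≈ 0.026316
O = 1/1444 (O = (1/38)² = 1/1444 ≈ 0.00069252)
√(O + x(2, 6)*(-20)) = √(1/1444 + 25*(-20)) = √(1/1444 - 500) = √(-721999/1444) = I*√721999/38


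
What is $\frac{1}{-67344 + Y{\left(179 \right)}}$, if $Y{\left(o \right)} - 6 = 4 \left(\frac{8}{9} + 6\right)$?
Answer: $- \frac{9}{605794} \approx -1.4857 \cdot 10^{-5}$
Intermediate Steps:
$Y{\left(o \right)} = \frac{302}{9}$ ($Y{\left(o \right)} = 6 + 4 \left(\frac{8}{9} + 6\right) = 6 + 4 \cdot \frac{62}{9} = 6 + \frac{248}{9} = \frac{302}{9}$)
$\frac{1}{-67344 + Y{\left(179 \right)}} = \frac{1}{-67344 + \frac{302}{9}} = \frac{1}{- \frac{605794}{9}} = - \frac{9}{605794}$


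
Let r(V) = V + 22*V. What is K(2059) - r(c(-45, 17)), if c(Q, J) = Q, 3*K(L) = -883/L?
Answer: 6392312/6177 ≈ 1034.9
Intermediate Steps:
K(L) = -883/(3*L) (K(L) = (-883/L)/3 = -883/(3*L))
r(V) = 23*V
K(2059) - r(c(-45, 17)) = -883/3/2059 - 23*(-45) = -883/3*1/2059 - 1*(-1035) = -883/6177 + 1035 = 6392312/6177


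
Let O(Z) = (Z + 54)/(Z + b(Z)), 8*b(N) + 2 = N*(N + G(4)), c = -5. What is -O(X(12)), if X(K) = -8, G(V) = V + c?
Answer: -184/3 ≈ -61.333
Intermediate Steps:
G(V) = -5 + V (G(V) = V - 5 = -5 + V)
b(N) = -¼ + N*(-1 + N)/8 (b(N) = -¼ + (N*(N + (-5 + 4)))/8 = -¼ + (N*(N - 1))/8 = -¼ + (N*(-1 + N))/8 = -¼ + N*(-1 + N)/8)
O(Z) = (54 + Z)/(-¼ + Z²/8 + 7*Z/8) (O(Z) = (Z + 54)/(Z + (-¼ - Z/8 + Z²/8)) = (54 + Z)/(-¼ + Z²/8 + 7*Z/8))
-O(X(12)) = -8*(54 - 8)/(-2 + (-8)² + 7*(-8)) = -8*46/(-2 + 64 - 56) = -8*46/6 = -1*184/3 = -184/3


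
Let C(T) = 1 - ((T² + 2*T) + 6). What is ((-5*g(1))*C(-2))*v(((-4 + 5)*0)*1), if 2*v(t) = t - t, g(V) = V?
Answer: 0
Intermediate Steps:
C(T) = -5 - T² - 2*T (C(T) = 1 - (6 + T² + 2*T) = 1 + (-6 - T² - 2*T) = -5 - T² - 2*T)
v(t) = 0 (v(t) = (t - t)/2 = (½)*0 = 0)
((-5*g(1))*C(-2))*v(((-4 + 5)*0)*1) = ((-5*1)*(-5 - 1*(-2)² - 2*(-2)))*0 = -5*(-5 - 1*4 + 4)*0 = -5*(-5 - 4 + 4)*0 = -5*(-5)*0 = 25*0 = 0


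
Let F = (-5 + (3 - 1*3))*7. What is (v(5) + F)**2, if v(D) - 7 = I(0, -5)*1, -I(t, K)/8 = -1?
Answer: 400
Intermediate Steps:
I(t, K) = 8 (I(t, K) = -8*(-1) = 8)
v(D) = 15 (v(D) = 7 + 8*1 = 7 + 8 = 15)
F = -35 (F = (-5 + (3 - 3))*7 = (-5 + 0)*7 = -5*7 = -35)
(v(5) + F)**2 = (15 - 35)**2 = (-20)**2 = 400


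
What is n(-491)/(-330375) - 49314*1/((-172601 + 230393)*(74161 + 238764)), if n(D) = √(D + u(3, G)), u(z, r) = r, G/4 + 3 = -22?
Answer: -8219/3014093600 - I*√591/330375 ≈ -2.7269e-6 - 7.3584e-5*I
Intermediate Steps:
G = -100 (G = -12 + 4*(-22) = -12 - 88 = -100)
n(D) = √(-100 + D) (n(D) = √(D - 100) = √(-100 + D))
n(-491)/(-330375) - 49314*1/((-172601 + 230393)*(74161 + 238764)) = √(-100 - 491)/(-330375) - 49314*1/((-172601 + 230393)*(74161 + 238764)) = √(-591)*(-1/330375) - 49314/(57792*312925) = (I*√591)*(-1/330375) - 49314/18084561600 = -I*√591/330375 - 49314*1/18084561600 = -I*√591/330375 - 8219/3014093600 = -8219/3014093600 - I*√591/330375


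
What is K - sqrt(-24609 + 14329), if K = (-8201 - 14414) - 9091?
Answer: -31706 - 2*I*sqrt(2570) ≈ -31706.0 - 101.39*I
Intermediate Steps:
K = -31706 (K = -22615 - 9091 = -31706)
K - sqrt(-24609 + 14329) = -31706 - sqrt(-24609 + 14329) = -31706 - sqrt(-10280) = -31706 - 2*I*sqrt(2570)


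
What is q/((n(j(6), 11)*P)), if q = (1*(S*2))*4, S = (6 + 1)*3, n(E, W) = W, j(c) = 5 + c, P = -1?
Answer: -168/11 ≈ -15.273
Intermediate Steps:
S = 21 (S = 7*3 = 21)
q = 168 (q = (1*(21*2))*4 = (1*42)*4 = 42*4 = 168)
q/((n(j(6), 11)*P)) = 168/((11*(-1))) = 168/(-11) = 168*(-1/11) = -168/11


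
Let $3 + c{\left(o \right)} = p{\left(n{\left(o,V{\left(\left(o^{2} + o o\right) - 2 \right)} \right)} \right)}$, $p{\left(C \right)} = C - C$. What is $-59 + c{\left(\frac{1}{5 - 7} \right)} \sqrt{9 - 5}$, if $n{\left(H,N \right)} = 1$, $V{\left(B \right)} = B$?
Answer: $-65$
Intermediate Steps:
$p{\left(C \right)} = 0$
$c{\left(o \right)} = -3$ ($c{\left(o \right)} = -3 + 0 = -3$)
$-59 + c{\left(\frac{1}{5 - 7} \right)} \sqrt{9 - 5} = -59 - 3 \sqrt{9 - 5} = -59 - 3 \sqrt{4} = -59 - 6 = -65$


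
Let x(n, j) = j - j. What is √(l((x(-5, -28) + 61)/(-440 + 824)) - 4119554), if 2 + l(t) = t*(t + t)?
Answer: I*√607453242094/384 ≈ 2029.7*I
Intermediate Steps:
x(n, j) = 0
l(t) = -2 + 2*t² (l(t) = -2 + t*(t + t) = -2 + t*(2*t) = -2 + 2*t²)
√(l((x(-5, -28) + 61)/(-440 + 824)) - 4119554) = √((-2 + 2*((0 + 61)/(-440 + 824))²) - 4119554) = √((-2 + 2*(61/384)²) - 4119554) = √((-2 + 2*(3721/147456)) - 4119554) = √((-2 + 3721/73728) - 4119554) = √(-143735/73728 - 4119554) = √(-303726621047/73728) = I*√607453242094/384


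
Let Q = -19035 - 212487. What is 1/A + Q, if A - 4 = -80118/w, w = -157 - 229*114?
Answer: -42870902477/185170 ≈ -2.3152e+5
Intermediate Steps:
w = -26263 (w = -157 - 26106 = -26263)
A = 185170/26263 (A = 4 - 80118/(-26263) = 4 - 80118*(-1/26263) = 4 + 80118/26263 = 185170/26263 ≈ 7.0506)
Q = -231522
1/A + Q = 1/(185170/26263) - 231522 = 26263/185170 - 231522 = -42870902477/185170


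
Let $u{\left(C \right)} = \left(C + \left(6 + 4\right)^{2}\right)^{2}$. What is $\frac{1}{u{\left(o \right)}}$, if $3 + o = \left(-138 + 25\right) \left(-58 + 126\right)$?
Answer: $\frac{1}{57562569} \approx 1.7372 \cdot 10^{-8}$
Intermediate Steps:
$o = -7687$ ($o = -3 + \left(-138 + 25\right) \left(-58 + 126\right) = -3 - 7684 = -7687$)
$u{\left(C \right)} = \left(100 + C\right)^{2}$ ($u{\left(C \right)} = \left(C + 10^{2}\right)^{2} = \left(C + 100\right)^{2} = \left(100 + C\right)^{2}$)
$\frac{1}{u{\left(o \right)}} = \frac{1}{\left(100 - 7687\right)^{2}} = \frac{1}{\left(-7587\right)^{2}} = \frac{1}{57562569}$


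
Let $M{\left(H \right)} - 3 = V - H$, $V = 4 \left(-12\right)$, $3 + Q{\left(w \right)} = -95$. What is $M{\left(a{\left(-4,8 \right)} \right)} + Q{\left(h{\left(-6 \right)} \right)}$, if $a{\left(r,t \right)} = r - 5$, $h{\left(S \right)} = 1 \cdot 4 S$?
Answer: $-134$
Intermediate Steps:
$h{\left(S \right)} = 4 S$
$Q{\left(w \right)} = -98$ ($Q{\left(w \right)} = -3 - 95 = -98$)
$a{\left(r,t \right)} = -5 + r$
$V = -48$
$M{\left(H \right)} = -45 - H$ ($M{\left(H \right)} = 3 - \left(48 + H\right) = -45 - H$)
$M{\left(a{\left(-4,8 \right)} \right)} + Q{\left(h{\left(-6 \right)} \right)} = \left(-45 - \left(-5 - 4\right)\right) - 98 = \left(-45 - -9\right) - 98 = \left(-45 + 9\right) - 98 = -36 - 98 = -134$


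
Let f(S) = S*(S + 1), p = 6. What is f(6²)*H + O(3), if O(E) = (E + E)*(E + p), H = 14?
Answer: 18702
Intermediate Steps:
f(S) = S*(1 + S)
O(E) = 2*E*(6 + E) (O(E) = (E + E)*(E + 6) = (2*E)*(6 + E) = 2*E*(6 + E))
f(6²)*H + O(3) = (6²*(1 + 6²))*14 + 2*3*(6 + 3) = (36*(1 + 36))*14 + 2*3*9 = (36*37)*14 + 54 = 1332*14 + 54 = 18648 + 54 = 18702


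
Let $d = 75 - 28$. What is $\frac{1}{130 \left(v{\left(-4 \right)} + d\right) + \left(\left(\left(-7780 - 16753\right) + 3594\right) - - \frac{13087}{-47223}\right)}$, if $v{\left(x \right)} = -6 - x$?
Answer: $- \frac{47223}{712560934} \approx -6.6272 \cdot 10^{-5}$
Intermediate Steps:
$d = 47$
$\frac{1}{130 \left(v{\left(-4 \right)} + d\right) + \left(\left(\left(-7780 - 16753\right) + 3594\right) - - \frac{13087}{-47223}\right)} = \frac{1}{130 \left(\left(-6 - -4\right) + 47\right) + \left(\left(\left(-7780 - 16753\right) + 3594\right) - - \frac{13087}{-47223}\right)} = \frac{1}{130 \left(\left(-6 + 4\right) + 47\right) + \left(\left(-24533 + 3594\right) - \left(-13087\right) \left(- \frac{1}{47223}\right)\right)} = \frac{1}{130 \left(-2 + 47\right) - \frac{988815484}{47223}} = \frac{1}{130 \cdot 45 - \frac{988815484}{47223}} = \frac{1}{5850 - \frac{988815484}{47223}} = \frac{1}{- \frac{712560934}{47223}} = - \frac{47223}{712560934}$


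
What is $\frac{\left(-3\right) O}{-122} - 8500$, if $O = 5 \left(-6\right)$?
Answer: $- \frac{518545}{61} \approx -8500.7$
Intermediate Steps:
$O = -30$
$\frac{\left(-3\right) O}{-122} - 8500 = \frac{\left(-3\right) \left(-30\right)}{-122} - 8500 = 90 \left(- \frac{1}{122}\right) - 8500 = - \frac{45}{61} - 8500 = - \frac{518545}{61}$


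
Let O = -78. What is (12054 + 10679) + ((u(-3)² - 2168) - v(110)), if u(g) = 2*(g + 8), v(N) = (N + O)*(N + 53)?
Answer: 15449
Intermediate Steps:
v(N) = (-78 + N)*(53 + N) (v(N) = (N - 78)*(N + 53) = (-78 + N)*(53 + N))
u(g) = 16 + 2*g (u(g) = 2*(8 + g) = 16 + 2*g)
(12054 + 10679) + ((u(-3)² - 2168) - v(110)) = (12054 + 10679) + (((16 + 2*(-3))² - 2168) - (-4134 + 110² - 25*110)) = 22733 + (((16 - 6)² - 2168) - (-4134 + 12100 - 2750)) = 22733 + ((10² - 2168) - 1*5216) = 22733 + ((100 - 2168) - 5216) = 22733 + (-2068 - 5216) = 22733 - 7284 = 15449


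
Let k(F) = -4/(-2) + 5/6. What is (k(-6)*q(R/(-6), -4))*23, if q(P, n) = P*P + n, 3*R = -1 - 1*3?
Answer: -62560/243 ≈ -257.45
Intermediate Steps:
k(F) = 17/6 (k(F) = -4*(-½) + 5*(⅙) = 2 + ⅚ = 17/6)
R = -4/3 (R = (-1 - 1*3)/3 = (-1 - 3)/3 = (⅓)*(-4) = -4/3 ≈ -1.3333)
q(P, n) = n + P² (q(P, n) = P² + n = n + P²)
(k(-6)*q(R/(-6), -4))*23 = (17*(-4 + (-4/3/(-6))²)/6)*23 = (17*(-4 + (-4/3*(-⅙))²)/6)*23 = (17*(-4 + (2/9)²)/6)*23 = (17*(-4 + 4/81)/6)*23 = ((17/6)*(-320/81))*23 = -2720/243*23 = -62560/243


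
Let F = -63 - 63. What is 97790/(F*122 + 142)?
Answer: -9779/1523 ≈ -6.4209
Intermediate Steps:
F = -126
97790/(F*122 + 142) = 97790/(-126*122 + 142) = 97790/(-15372 + 142) = 97790/(-15230) = 97790*(-1/15230) = -9779/1523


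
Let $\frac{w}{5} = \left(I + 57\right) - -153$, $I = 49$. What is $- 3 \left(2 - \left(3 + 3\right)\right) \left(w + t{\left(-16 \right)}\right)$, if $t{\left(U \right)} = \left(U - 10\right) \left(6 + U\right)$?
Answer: $18660$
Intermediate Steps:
$t{\left(U \right)} = \left(-10 + U\right) \left(6 + U\right)$
$w = 1295$ ($w = 5 \left(\left(49 + 57\right) - -153\right) = 5 \left(106 + 153\right) = 5 \cdot 259 = 1295$)
$- 3 \left(2 - \left(3 + 3\right)\right) \left(w + t{\left(-16 \right)}\right) = - 3 \left(2 - \left(3 + 3\right)\right) \left(1295 - \left(-4 - 256\right)\right) = - 3 \left(2 - 6\right) \left(1295 + \left(-60 + 256 + 64\right)\right) = - 3 \left(2 - 6\right) \left(1295 + 260\right) = \left(-3\right) \left(-4\right) 1555 = 12 \cdot 1555 = 18660$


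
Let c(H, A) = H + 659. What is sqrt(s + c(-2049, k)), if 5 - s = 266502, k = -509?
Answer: I*sqrt(267887) ≈ 517.58*I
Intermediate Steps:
s = -266497 (s = 5 - 1*266502 = 5 - 266502 = -266497)
c(H, A) = 659 + H
sqrt(s + c(-2049, k)) = sqrt(-266497 + (659 - 2049)) = sqrt(-266497 - 1390) = sqrt(-267887) = I*sqrt(267887)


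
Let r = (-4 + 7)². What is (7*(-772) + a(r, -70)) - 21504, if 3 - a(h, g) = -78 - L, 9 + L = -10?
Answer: -26846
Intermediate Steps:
L = -19 (L = -9 - 10 = -19)
r = 9 (r = 3² = 9)
a(h, g) = 62 (a(h, g) = 3 - (-78 - 1*(-19)) = 3 - (-78 + 19) = 3 - 1*(-59) = 3 + 59 = 62)
(7*(-772) + a(r, -70)) - 21504 = (7*(-772) + 62) - 21504 = (-5404 + 62) - 21504 = -5342 - 21504 = -26846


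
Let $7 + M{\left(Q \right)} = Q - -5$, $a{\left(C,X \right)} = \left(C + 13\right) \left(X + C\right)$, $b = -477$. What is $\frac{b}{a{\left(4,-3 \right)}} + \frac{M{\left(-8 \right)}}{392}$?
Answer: $- \frac{93577}{3332} \approx -28.084$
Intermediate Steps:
$a{\left(C,X \right)} = \left(13 + C\right) \left(C + X\right)$
$M{\left(Q \right)} = -2 + Q$ ($M{\left(Q \right)} = -7 + \left(Q - -5\right) = -7 + \left(Q + 5\right) = -7 + \left(5 + Q\right) = -2 + Q$)
$\frac{b}{a{\left(4,-3 \right)}} + \frac{M{\left(-8 \right)}}{392} = - \frac{477}{4^{2} + 13 \cdot 4 + 13 \left(-3\right) + 4 \left(-3\right)} + \frac{-2 - 8}{392} = - \frac{477}{16 + 52 - 39 - 12} - \frac{5}{196} = - \frac{477}{17} - \frac{5}{196} = - \frac{93577}{3332}$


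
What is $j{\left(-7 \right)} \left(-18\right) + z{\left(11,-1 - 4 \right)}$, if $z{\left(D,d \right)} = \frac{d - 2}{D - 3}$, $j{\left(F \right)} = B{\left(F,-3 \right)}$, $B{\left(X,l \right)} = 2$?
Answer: $- \frac{295}{8} \approx -36.875$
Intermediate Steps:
$j{\left(F \right)} = 2$
$z{\left(D,d \right)} = \frac{-2 + d}{-3 + D}$
$j{\left(-7 \right)} \left(-18\right) + z{\left(11,-1 - 4 \right)} = 2 \left(-18\right) + \frac{-2 - 5}{-3 + 11} = -36 + \frac{-2 - 5}{8} = -36 + \frac{1}{8} \left(-7\right) = -36 - \frac{7}{8} = - \frac{295}{8}$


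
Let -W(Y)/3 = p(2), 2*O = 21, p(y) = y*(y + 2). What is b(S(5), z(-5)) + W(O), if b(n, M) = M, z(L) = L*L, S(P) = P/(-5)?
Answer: 1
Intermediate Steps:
S(P) = -P/5 (S(P) = P*(-⅕) = -P/5)
z(L) = L²
p(y) = y*(2 + y)
O = 21/2 (O = (½)*21 = 21/2 ≈ 10.500)
W(Y) = -24 (W(Y) = -6*(2 + 2) = -6*4 = -3*8 = -24)
b(S(5), z(-5)) + W(O) = (-5)² - 24 = 25 - 24 = 1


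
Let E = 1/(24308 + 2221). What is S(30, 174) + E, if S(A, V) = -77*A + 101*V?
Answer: 404938657/26529 ≈ 15264.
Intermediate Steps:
E = 1/26529 ≈ 3.7695e-5
S(30, 174) + E = (-77*30 + 101*174) + 1/26529 = (-2310 + 17574) + 1/26529 = 15264 + 1/26529 = 404938657/26529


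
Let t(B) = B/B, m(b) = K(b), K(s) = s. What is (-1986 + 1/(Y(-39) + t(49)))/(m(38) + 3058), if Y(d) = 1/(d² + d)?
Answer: -81771/127538 ≈ -0.64115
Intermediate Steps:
m(b) = b
Y(d) = 1/(d + d²)
t(B) = 1
(-1986 + 1/(Y(-39) + t(49)))/(m(38) + 3058) = (-1986 + 1/(1/((-39)*(1 - 39)) + 1))/(38 + 3058) = (-1986 + 1/(-1/39/(-38) + 1))/3096 = (-1986 + 1/(-1/39*(-1/38) + 1))*(1/3096) = (-1986 + 1/(1/1482 + 1))*(1/3096) = (-1986 + 1/(1483/1482))*(1/3096) = (-1986 + 1482/1483)*(1/3096) = -2943756/1483*1/3096 = -81771/127538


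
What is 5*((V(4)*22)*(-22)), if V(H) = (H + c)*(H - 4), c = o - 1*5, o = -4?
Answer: 0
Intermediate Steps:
c = -9 (c = -4 - 1*5 = -4 - 5 = -9)
V(H) = (-9 + H)*(-4 + H) (V(H) = (H - 9)*(H - 4) = (-9 + H)*(-4 + H))
5*((V(4)*22)*(-22)) = 5*(((36 + 4**2 - 13*4)*22)*(-22)) = 5*(((36 + 16 - 52)*22)*(-22)) = 5*((0*22)*(-22)) = 5*(0*(-22)) = 5*0 = 0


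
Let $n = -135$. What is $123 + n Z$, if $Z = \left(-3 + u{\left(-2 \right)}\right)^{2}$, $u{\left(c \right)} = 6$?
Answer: $-1092$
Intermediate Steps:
$Z = 9$ ($Z = \left(-3 + 6\right)^{2} = 3^{2} = 9$)
$123 + n Z = 123 - 1215 = -1092$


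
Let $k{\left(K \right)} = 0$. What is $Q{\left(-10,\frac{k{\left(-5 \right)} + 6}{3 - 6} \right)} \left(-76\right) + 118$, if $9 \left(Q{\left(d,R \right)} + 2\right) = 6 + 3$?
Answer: $194$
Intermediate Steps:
$Q{\left(d,R \right)} = -1$ ($Q{\left(d,R \right)} = -2 + \frac{6 + 3}{9} = -2 + \frac{1}{9} \cdot 9 = -2 + 1 = -1$)
$Q{\left(-10,\frac{k{\left(-5 \right)} + 6}{3 - 6} \right)} \left(-76\right) + 118 = \left(-1\right) \left(-76\right) + 118 = 76 + 118 = 194$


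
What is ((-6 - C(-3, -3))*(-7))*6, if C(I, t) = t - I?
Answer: 252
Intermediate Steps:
((-6 - C(-3, -3))*(-7))*6 = ((-6 - (-3 - 1*(-3)))*(-7))*6 = ((-6 - (-3 + 3))*(-7))*6 = ((-6 - 1*0)*(-7))*6 = ((-6 + 0)*(-7))*6 = -6*(-7)*6 = 42*6 = 252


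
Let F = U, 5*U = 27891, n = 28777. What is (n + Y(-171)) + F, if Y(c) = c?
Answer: 170921/5 ≈ 34184.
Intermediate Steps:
U = 27891/5 (U = (1/5)*27891 = 27891/5 ≈ 5578.2)
F = 27891/5 ≈ 5578.2
(n + Y(-171)) + F = (28777 - 171) + 27891/5 = 28606 + 27891/5 = 170921/5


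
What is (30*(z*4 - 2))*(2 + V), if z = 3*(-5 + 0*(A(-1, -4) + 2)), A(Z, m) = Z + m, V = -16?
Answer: 26040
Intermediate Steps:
z = -15 (z = 3*(-5 + 0*((-1 - 4) + 2)) = 3*(-5 + 0*(-5 + 2)) = 3*(-5 + 0*(-3)) = 3*(-5 + 0) = 3*(-5) = -15)
(30*(z*4 - 2))*(2 + V) = (30*(-15*4 - 2))*(2 - 16) = (30*(-60 - 2))*(-14) = (30*(-62))*(-14) = -1860*(-14) = 26040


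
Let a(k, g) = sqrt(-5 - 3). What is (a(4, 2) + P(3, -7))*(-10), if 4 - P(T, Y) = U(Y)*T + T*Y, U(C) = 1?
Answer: -220 - 20*I*sqrt(2) ≈ -220.0 - 28.284*I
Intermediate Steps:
P(T, Y) = 4 - T - T*Y (P(T, Y) = 4 - (1*T + T*Y) = 4 - (T + T*Y) = 4 + (-T - T*Y) = 4 - T - T*Y)
a(k, g) = 2*I*sqrt(2) (a(k, g) = sqrt(-8) = 2*I*sqrt(2))
(a(4, 2) + P(3, -7))*(-10) = (2*I*sqrt(2) + (4 - 1*3 - 1*3*(-7)))*(-10) = (2*I*sqrt(2) + (4 - 3 + 21))*(-10) = (2*I*sqrt(2) + 22)*(-10) = (22 + 2*I*sqrt(2))*(-10) = -220 - 20*I*sqrt(2)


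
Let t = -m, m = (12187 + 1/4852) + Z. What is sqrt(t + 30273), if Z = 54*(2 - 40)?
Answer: 5*sqrt(4740868579)/2426 ≈ 141.91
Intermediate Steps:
Z = -2052 (Z = 54*(-38) = -2052)
m = 49175021/4852 (m = (12187 + 1/4852) - 2052 = 59131325/4852 - 2052 = 49175021/4852 ≈ 10135.)
t = -49175021/4852 (t = -1*49175021/4852 = -49175021/4852 ≈ -10135.)
sqrt(t + 30273) = sqrt(-49175021/4852 + 30273) = sqrt(97709575/4852) = 5*sqrt(4740868579)/2426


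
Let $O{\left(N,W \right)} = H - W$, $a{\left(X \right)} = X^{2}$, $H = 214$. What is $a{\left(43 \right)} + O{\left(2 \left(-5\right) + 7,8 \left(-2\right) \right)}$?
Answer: $2079$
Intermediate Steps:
$O{\left(N,W \right)} = 214 - W$
$a{\left(43 \right)} + O{\left(2 \left(-5\right) + 7,8 \left(-2\right) \right)} = 43^{2} + \left(214 - 8 \left(-2\right)\right) = 1849 + \left(214 - -16\right) = 1849 + \left(214 + 16\right) = 1849 + 230 = 2079$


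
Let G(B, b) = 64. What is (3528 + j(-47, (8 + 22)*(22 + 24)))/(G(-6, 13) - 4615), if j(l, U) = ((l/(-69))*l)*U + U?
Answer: 39272/4551 ≈ 8.6293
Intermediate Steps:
j(l, U) = U - U*l²/69 (j(l, U) = ((l*(-1/69))*l)*U + U = ((-l/69)*l)*U + U = (-l²/69)*U + U = -U*l²/69 + U = U - U*l²/69)
(3528 + j(-47, (8 + 22)*(22 + 24)))/(G(-6, 13) - 4615) = (3528 + ((8 + 22)*(22 + 24))*(69 - 1*(-47)²)/69)/(64 - 4615) = (3528 + (30*46)*(69 - 1*2209)/69)/(-4551) = (3528 + (1/69)*1380*(69 - 2209))*(-1/4551) = (3528 + (1/69)*1380*(-2140))*(-1/4551) = (3528 - 42800)*(-1/4551) = -39272*(-1/4551) = 39272/4551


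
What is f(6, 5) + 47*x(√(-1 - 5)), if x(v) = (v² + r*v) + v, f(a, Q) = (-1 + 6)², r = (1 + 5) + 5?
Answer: -257 + 564*I*√6 ≈ -257.0 + 1381.5*I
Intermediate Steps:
r = 11 (r = 6 + 5 = 11)
f(a, Q) = 25 (f(a, Q) = 5² = 25)
x(v) = v² + 12*v (x(v) = (v² + 11*v) + v = v² + 12*v)
f(6, 5) + 47*x(√(-1 - 5)) = 25 + 47*(√(-1 - 5)*(12 + √(-1 - 5))) = 25 + 47*(√(-6)*(12 + √(-6))) = 25 + 47*((I*√6)*(12 + I*√6)) = 25 + 47*(I*√6*(12 + I*√6)) = 25 + 47*I*√6*(12 + I*√6)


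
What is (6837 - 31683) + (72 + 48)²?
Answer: -10446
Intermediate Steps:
(6837 - 31683) + (72 + 48)² = -24846 + 120² = -24846 + 14400 = -10446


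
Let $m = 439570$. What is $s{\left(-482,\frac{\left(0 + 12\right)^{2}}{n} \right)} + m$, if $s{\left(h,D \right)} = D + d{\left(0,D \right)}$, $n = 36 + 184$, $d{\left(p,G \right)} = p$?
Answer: $\frac{24176386}{55} \approx 4.3957 \cdot 10^{5}$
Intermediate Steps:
$n = 220$
$s{\left(h,D \right)} = D$ ($s{\left(h,D \right)} = D + 0 = D$)
$s{\left(-482,\frac{\left(0 + 12\right)^{2}}{n} \right)} + m = \frac{\left(0 + 12\right)^{2}}{220} + 439570 = 12^{2} \cdot \frac{1}{220} + 439570 = 144 \cdot \frac{1}{220} + 439570 = \frac{36}{55} + 439570 = \frac{24176386}{55}$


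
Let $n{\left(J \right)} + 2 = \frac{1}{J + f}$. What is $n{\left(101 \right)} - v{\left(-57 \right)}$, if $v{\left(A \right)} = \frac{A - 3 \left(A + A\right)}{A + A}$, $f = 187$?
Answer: $\frac{145}{288} \approx 0.50347$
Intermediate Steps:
$n{\left(J \right)} = -2 + \frac{1}{187 + J}$ ($n{\left(J \right)} = -2 + \frac{1}{J + 187} = -2 + \frac{1}{187 + J}$)
$v{\left(A \right)} = - \frac{5}{2}$ ($v{\left(A \right)} = \frac{A - 3 \cdot 2 A}{2 A} = \left(A - 6 A\right) \frac{1}{2 A} = - 5 A \frac{1}{2 A} = - \frac{5}{2}$)
$n{\left(101 \right)} - v{\left(-57 \right)} = \frac{-373 - 202}{187 + 101} - - \frac{5}{2} = \frac{-373 - 202}{288} + \frac{5}{2} = \frac{1}{288} \left(-575\right) + \frac{5}{2} = - \frac{575}{288} + \frac{5}{2} = \frac{145}{288}$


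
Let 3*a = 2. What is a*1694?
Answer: 3388/3 ≈ 1129.3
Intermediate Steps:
a = ⅔ (a = (⅓)*2 = ⅔ ≈ 0.66667)
a*1694 = (⅔)*1694 = 3388/3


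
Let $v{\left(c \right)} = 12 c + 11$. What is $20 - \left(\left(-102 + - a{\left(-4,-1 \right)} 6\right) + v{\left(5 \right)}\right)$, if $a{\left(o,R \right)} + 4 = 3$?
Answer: $45$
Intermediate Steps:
$a{\left(o,R \right)} = -1$ ($a{\left(o,R \right)} = -4 + 3 = -1$)
$v{\left(c \right)} = 11 + 12 c$
$20 - \left(\left(-102 + - a{\left(-4,-1 \right)} 6\right) + v{\left(5 \right)}\right) = 20 - \left(\left(-102 + \left(-1\right) \left(-1\right) 6\right) + \left(11 + 12 \cdot 5\right)\right) = 20 - \left(\left(-102 + 1 \cdot 6\right) + \left(11 + 60\right)\right) = 20 - \left(\left(-102 + 6\right) + 71\right) = 20 - \left(-96 + 71\right) = 20 - -25 = 20 + 25 = 45$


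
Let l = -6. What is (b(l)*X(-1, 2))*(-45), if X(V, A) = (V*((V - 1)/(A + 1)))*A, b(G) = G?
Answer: 360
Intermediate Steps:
X(V, A) = A*V*(-1 + V)/(1 + A) (X(V, A) = (V*((-1 + V)/(1 + A)))*A = (V*(-1 + V)/(1 + A))*A = A*V*(-1 + V)/(1 + A))
(b(l)*X(-1, 2))*(-45) = -12*(-1)*(-1 - 1)/(1 + 2)*(-45) = -12*(-1)*(-2)/3*(-45) = -6*4/3*(-45) = -8*(-45) = 360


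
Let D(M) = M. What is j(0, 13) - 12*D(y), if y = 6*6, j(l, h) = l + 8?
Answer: -424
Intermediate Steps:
j(l, h) = 8 + l
y = 36
j(0, 13) - 12*D(y) = (8 + 0) - 12*36 = 8 - 432 = -424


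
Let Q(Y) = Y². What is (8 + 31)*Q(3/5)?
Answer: 351/25 ≈ 14.040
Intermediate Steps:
(8 + 31)*Q(3/5) = (8 + 31)*(3/5)² = 39*(3*(⅕))² = 39*(⅗)² = 39*(9/25) = 351/25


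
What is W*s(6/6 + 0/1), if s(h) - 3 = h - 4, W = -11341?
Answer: 0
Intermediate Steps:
s(h) = -1 + h (s(h) = 3 + (h - 4) = 3 + (-4 + h) = -1 + h)
W*s(6/6 + 0/1) = -11341*(-1 + (6/6 + 0/1)) = -11341*(-1 + (6*(⅙) + 0*1)) = -11341*(-1 + (1 + 0)) = -11341*(-1 + 1) = -11341*0 = 0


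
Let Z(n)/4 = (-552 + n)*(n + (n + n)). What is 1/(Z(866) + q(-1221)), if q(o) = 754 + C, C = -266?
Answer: 1/3263576 ≈ 3.0641e-7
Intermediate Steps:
Z(n) = 12*n*(-552 + n) (Z(n) = 4*((-552 + n)*(n + (n + n))) = 4*((-552 + n)*(n + 2*n)) = 4*((-552 + n)*(3*n)) = 4*(3*n*(-552 + n)) = 12*n*(-552 + n))
q(o) = 488 (q(o) = 754 - 266 = 488)
1/(Z(866) + q(-1221)) = 1/(12*866*(-552 + 866) + 488) = 1/(12*866*314 + 488) = 1/(3263088 + 488) = 1/3263576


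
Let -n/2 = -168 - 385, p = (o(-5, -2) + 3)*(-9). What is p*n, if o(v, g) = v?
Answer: 19908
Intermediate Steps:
p = 18 (p = (-5 + 3)*(-9) = -2*(-9) = 18)
n = 1106 (n = -2*(-168 - 385) = -2*(-553) = 1106)
p*n = 18*1106 = 19908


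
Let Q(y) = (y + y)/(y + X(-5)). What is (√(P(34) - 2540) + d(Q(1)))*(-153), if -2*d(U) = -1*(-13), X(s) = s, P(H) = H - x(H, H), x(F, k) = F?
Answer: 1989/2 - 306*I*√635 ≈ 994.5 - 7711.0*I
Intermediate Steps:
P(H) = 0 (P(H) = H - H = 0)
Q(y) = 2*y/(-5 + y) (Q(y) = (y + y)/(y - 5) = (2*y)/(-5 + y) = 2*y/(-5 + y))
d(U) = -13/2 (d(U) = -(-1)*(-13)/2 = -½*13 = -13/2)
(√(P(34) - 2540) + d(Q(1)))*(-153) = (√(0 - 2540) - 13/2)*(-153) = (√(-2540) - 13/2)*(-153) = (2*I*√635 - 13/2)*(-153) = (-13/2 + 2*I*√635)*(-153) = 1989/2 - 306*I*√635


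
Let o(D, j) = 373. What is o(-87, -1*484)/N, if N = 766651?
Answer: 373/766651 ≈ 0.00048653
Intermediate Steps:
o(-87, -1*484)/N = 373/766651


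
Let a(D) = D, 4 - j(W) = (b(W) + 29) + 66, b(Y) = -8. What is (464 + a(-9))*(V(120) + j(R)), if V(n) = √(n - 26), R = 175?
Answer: -37765 + 455*√94 ≈ -33354.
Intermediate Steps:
j(W) = -83 (j(W) = 4 - ((-8 + 29) + 66) = 4 - (21 + 66) = 4 - 1*87 = 4 - 87 = -83)
V(n) = √(-26 + n)
(464 + a(-9))*(V(120) + j(R)) = (464 - 9)*(√(-26 + 120) - 83) = 455*(√94 - 83) = 455*(-83 + √94) = -37765 + 455*√94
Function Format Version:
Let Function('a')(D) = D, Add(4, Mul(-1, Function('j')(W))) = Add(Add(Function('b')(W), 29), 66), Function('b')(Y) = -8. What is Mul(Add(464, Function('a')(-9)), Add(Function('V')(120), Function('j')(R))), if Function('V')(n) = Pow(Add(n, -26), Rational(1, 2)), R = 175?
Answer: Add(-37765, Mul(455, Pow(94, Rational(1, 2)))) ≈ -33354.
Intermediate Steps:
Function('j')(W) = -83 (Function('j')(W) = Add(4, Mul(-1, Add(Add(-8, 29), 66))) = Add(4, Mul(-1, Add(21, 66))) = Add(4, Mul(-1, 87)) = Add(4, -87) = -83)
Function('V')(n) = Pow(Add(-26, n), Rational(1, 2))
Mul(Add(464, Function('a')(-9)), Add(Function('V')(120), Function('j')(R))) = Mul(Add(464, -9), Add(Pow(Add(-26, 120), Rational(1, 2)), -83)) = Mul(455, Add(Pow(94, Rational(1, 2)), -83)) = Mul(455, Add(-83, Pow(94, Rational(1, 2)))) = Add(-37765, Mul(455, Pow(94, Rational(1, 2))))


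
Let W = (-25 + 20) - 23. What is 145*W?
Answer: -4060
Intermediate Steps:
W = -28 (W = -5 - 23 = -28)
145*W = 145*(-28) = -4060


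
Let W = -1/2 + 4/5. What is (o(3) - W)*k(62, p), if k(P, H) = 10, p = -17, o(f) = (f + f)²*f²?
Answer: 3237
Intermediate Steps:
o(f) = 4*f⁴ (o(f) = (2*f)²*f² = (4*f²)*f² = 4*f⁴)
W = 3/10 (W = -1*½ + 4*(⅕) = -½ + ⅘ = 3/10 ≈ 0.30000)
(o(3) - W)*k(62, p) = (4*3⁴ - 1*3/10)*10 = (4*81 - 3/10)*10 = (324 - 3/10)*10 = (3237/10)*10 = 3237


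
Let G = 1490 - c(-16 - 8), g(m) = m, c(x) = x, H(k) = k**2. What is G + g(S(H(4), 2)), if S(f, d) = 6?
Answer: 1520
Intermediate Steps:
G = 1514 (G = 1490 - (-16 - 8) = 1490 - 1*(-24) = 1490 + 24 = 1514)
G + g(S(H(4), 2)) = 1514 + 6 = 1520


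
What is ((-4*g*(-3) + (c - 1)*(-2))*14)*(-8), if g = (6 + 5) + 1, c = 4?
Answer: -15456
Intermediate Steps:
g = 12 (g = 11 + 1 = 12)
((-4*g*(-3) + (c - 1)*(-2))*14)*(-8) = ((-4*12*(-3) + (4 - 1)*(-2))*14)*(-8) = ((-48*(-3) + 3*(-2))*14)*(-8) = ((144 - 6)*14)*(-8) = (138*14)*(-8) = 1932*(-8) = -15456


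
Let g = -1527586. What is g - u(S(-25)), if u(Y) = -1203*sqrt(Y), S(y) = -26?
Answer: -1527586 + 1203*I*sqrt(26) ≈ -1.5276e+6 + 6134.1*I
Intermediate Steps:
g - u(S(-25)) = -1527586 - (-1203)*sqrt(-26) = -1527586 - (-1203)*I*sqrt(26) = -1527586 + 1203*I*sqrt(26)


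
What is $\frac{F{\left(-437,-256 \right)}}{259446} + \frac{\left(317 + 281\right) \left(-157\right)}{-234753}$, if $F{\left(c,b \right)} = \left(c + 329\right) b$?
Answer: $\frac{5141466350}{10150954473} \approx 0.5065$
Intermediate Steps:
$F{\left(c,b \right)} = b \left(329 + c\right)$ ($F{\left(c,b \right)} = \left(329 + c\right) b = b \left(329 + c\right)$)
$\frac{F{\left(-437,-256 \right)}}{259446} + \frac{\left(317 + 281\right) \left(-157\right)}{-234753} = \frac{\left(-256\right) \left(329 - 437\right)}{259446} + \frac{\left(317 + 281\right) \left(-157\right)}{-234753} = \left(-256\right) \left(-108\right) \frac{1}{259446} + 598 \left(-157\right) \left(- \frac{1}{234753}\right) = 27648 \cdot \frac{1}{259446} - - \frac{93886}{234753} = \frac{4608}{43241} + \frac{93886}{234753} = \frac{5141466350}{10150954473}$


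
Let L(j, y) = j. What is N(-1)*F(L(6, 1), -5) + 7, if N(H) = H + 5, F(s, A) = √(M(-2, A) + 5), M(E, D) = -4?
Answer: 11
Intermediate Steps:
F(s, A) = 1 (F(s, A) = √(-4 + 5) = √1 = 1)
N(H) = 5 + H
N(-1)*F(L(6, 1), -5) + 7 = (5 - 1)*1 + 7 = 4*1 + 7 = 4 + 7 = 11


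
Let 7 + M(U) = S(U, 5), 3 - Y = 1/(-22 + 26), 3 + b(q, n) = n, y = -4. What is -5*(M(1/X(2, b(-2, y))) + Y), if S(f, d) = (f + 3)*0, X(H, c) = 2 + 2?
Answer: 85/4 ≈ 21.250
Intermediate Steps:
b(q, n) = -3 + n
X(H, c) = 4
Y = 11/4 (Y = 3 - 1/(-22 + 26) = 3 - 1/4 = 3 - 1*¼ = 3 - ¼ = 11/4 ≈ 2.7500)
S(f, d) = 0 (S(f, d) = (3 + f)*0 = 0)
M(U) = -7 (M(U) = -7 + 0 = -7)
-5*(M(1/X(2, b(-2, y))) + Y) = -5*(-7 + 11/4) = -5*(-17/4) = 85/4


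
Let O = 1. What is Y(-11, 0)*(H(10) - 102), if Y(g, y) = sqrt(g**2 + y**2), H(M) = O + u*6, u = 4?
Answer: -847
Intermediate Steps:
H(M) = 25 (H(M) = 1 + 4*6 = 1 + 24 = 25)
Y(-11, 0)*(H(10) - 102) = sqrt((-11)**2 + 0**2)*(25 - 102) = sqrt(121 + 0)*(-77) = sqrt(121)*(-77) = 11*(-77) = -847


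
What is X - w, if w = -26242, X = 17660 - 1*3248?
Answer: 40654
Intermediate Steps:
X = 14412 (X = 17660 - 3248 = 14412)
X - w = 14412 - 1*(-26242) = 14412 + 26242 = 40654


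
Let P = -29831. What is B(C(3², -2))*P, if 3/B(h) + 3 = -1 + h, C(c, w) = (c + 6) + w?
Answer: -29831/3 ≈ -9943.7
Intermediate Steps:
C(c, w) = 6 + c + w (C(c, w) = (6 + c) + w = 6 + c + w)
B(h) = 3/(-4 + h) (B(h) = 3/(-3 + (-1 + h)) = 3/(-4 + h))
B(C(3², -2))*P = (3/(-4 + (6 + 3² - 2)))*(-29831) = (3/(-4 + (6 + 9 - 2)))*(-29831) = (3/(-4 + 13))*(-29831) = (3/9)*(-29831) = (3*(⅑))*(-29831) = (⅓)*(-29831) = -29831/3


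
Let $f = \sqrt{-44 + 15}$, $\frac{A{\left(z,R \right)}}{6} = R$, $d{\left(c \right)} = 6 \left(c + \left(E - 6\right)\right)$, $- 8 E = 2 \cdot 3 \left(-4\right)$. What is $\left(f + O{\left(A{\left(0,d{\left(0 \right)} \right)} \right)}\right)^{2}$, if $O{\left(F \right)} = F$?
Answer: $\left(108 - i \sqrt{29}\right)^{2} \approx 11635.0 - 1163.2 i$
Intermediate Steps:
$E = 3$ ($E = - \frac{2 \cdot 3 \left(-4\right)}{8} = - \frac{6 \left(-4\right)}{8} = \left(- \frac{1}{8}\right) \left(-24\right) = 3$)
$d{\left(c \right)} = -18 + 6 c$ ($d{\left(c \right)} = 6 \left(c + \left(3 - 6\right)\right) = 6 \left(c - 3\right) = 6 \left(-3 + c\right) = -18 + 6 c$)
$A{\left(z,R \right)} = 6 R$
$f = i \sqrt{29}$ ($f = \sqrt{-29} = i \sqrt{29} \approx 5.3852 i$)
$\left(f + O{\left(A{\left(0,d{\left(0 \right)} \right)} \right)}\right)^{2} = \left(i \sqrt{29} + 6 \left(-18 + 6 \cdot 0\right)\right)^{2} = \left(i \sqrt{29} + 6 \left(-18 + 0\right)\right)^{2} = \left(i \sqrt{29} + 6 \left(-18\right)\right)^{2} = \left(i \sqrt{29} - 108\right)^{2} = \left(-108 + i \sqrt{29}\right)^{2}$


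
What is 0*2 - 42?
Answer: -42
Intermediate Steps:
0*2 - 42 = 0 - 42 = -42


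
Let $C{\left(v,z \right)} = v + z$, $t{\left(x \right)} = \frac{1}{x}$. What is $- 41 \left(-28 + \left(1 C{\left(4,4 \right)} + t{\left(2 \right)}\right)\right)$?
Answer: $\frac{1599}{2} \approx 799.5$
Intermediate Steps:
$- 41 \left(-28 + \left(1 C{\left(4,4 \right)} + t{\left(2 \right)}\right)\right) = - 41 \left(-28 + \left(1 \left(4 + 4\right) + \frac{1}{2}\right)\right) = - 41 \left(-28 + \left(1 \cdot 8 + \frac{1}{2}\right)\right) = - 41 \left(-28 + \left(8 + \frac{1}{2}\right)\right) = - 41 \left(-28 + \frac{17}{2}\right) = \left(-41\right) \left(- \frac{39}{2}\right) = \frac{1599}{2}$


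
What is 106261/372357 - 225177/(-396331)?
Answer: 125960760580/147576622167 ≈ 0.85353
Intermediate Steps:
106261/372357 - 225177/(-396331) = 106261*(1/372357) - 225177*(-1/396331) = 106261/372357 + 225177/396331 = 125960760580/147576622167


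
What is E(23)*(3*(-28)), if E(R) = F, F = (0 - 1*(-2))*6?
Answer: -1008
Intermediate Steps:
F = 12 (F = (0 + 2)*6 = 2*6 = 12)
E(R) = 12
E(23)*(3*(-28)) = 12*(3*(-28)) = 12*(-84) = -1008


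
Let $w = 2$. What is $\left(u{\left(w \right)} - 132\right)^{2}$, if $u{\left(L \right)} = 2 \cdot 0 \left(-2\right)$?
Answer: $17424$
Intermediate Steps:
$u{\left(L \right)} = 0$ ($u{\left(L \right)} = 0 \left(-2\right) = 0$)
$\left(u{\left(w \right)} - 132\right)^{2} = \left(0 - 132\right)^{2} = \left(-132\right)^{2} = 17424$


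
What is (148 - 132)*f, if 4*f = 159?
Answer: 636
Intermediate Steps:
f = 159/4 (f = (¼)*159 = 159/4 ≈ 39.750)
(148 - 132)*f = (148 - 132)*(159/4) = 16*(159/4) = 636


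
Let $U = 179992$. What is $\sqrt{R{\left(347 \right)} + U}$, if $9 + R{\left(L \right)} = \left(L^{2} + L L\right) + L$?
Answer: $26 \sqrt{623} \approx 648.96$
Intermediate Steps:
$R{\left(L \right)} = -9 + L + 2 L^{2}$ ($R{\left(L \right)} = -9 + \left(\left(L^{2} + L L\right) + L\right) = -9 + \left(\left(L^{2} + L^{2}\right) + L\right) = -9 + \left(2 L^{2} + L\right) = -9 + \left(L + 2 L^{2}\right) = -9 + L + 2 L^{2}$)
$\sqrt{R{\left(347 \right)} + U} = \sqrt{\left(-9 + 347 + 2 \cdot 347^{2}\right) + 179992} = \sqrt{\left(-9 + 347 + 2 \cdot 120409\right) + 179992} = \sqrt{\left(-9 + 347 + 240818\right) + 179992} = \sqrt{241156 + 179992} = \sqrt{421148} = 26 \sqrt{623}$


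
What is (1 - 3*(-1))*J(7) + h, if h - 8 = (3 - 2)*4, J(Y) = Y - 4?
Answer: 24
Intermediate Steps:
J(Y) = -4 + Y
h = 12 (h = 8 + (3 - 2)*4 = 8 + 1*4 = 8 + 4 = 12)
(1 - 3*(-1))*J(7) + h = (1 - 3*(-1))*(-4 + 7) + 12 = (1 + 3)*3 + 12 = 4*3 + 12 = 12 + 12 = 24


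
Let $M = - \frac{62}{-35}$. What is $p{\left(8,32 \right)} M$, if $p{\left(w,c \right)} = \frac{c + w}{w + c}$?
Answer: $\frac{62}{35} \approx 1.7714$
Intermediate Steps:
$p{\left(w,c \right)} = 1$ ($p{\left(w,c \right)} = \frac{c + w}{c + w} = 1$)
$M = \frac{62}{35}$ ($M = \left(-62\right) \left(- \frac{1}{35}\right) = \frac{62}{35} \approx 1.7714$)
$p{\left(8,32 \right)} M = 1 \cdot \frac{62}{35} = \frac{62}{35}$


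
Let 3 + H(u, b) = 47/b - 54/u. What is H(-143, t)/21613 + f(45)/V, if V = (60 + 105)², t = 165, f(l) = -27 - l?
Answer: -7019026/2549793675 ≈ -0.0027528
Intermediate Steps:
H(u, b) = -3 - 54/u + 47/b (H(u, b) = -3 + (47/b - 54/u) = -3 + (-54/u + 47/b) = -3 - 54/u + 47/b)
V = 27225 (V = 165² = 27225)
H(-143, t)/21613 + f(45)/V = (-3 - 54/(-143) + 47/165)/21613 + (-27 - 1*45)/27225 = (-3 - 54*(-1/143) + 47*(1/165))*(1/21613) + (-27 - 45)*(1/27225) = (-3 + 54/143 + 47/165)*(1/21613) - 72*1/27225 = -5014/2145*1/21613 - 8/3025 = -5014/46359885 - 8/3025 = -7019026/2549793675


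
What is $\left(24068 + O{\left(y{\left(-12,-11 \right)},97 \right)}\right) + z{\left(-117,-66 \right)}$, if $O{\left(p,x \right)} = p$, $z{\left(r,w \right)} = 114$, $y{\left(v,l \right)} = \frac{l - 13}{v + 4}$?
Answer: $24185$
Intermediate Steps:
$y{\left(v,l \right)} = \frac{-13 + l}{4 + v}$
$\left(24068 + O{\left(y{\left(-12,-11 \right)},97 \right)}\right) + z{\left(-117,-66 \right)} = \left(24068 + \frac{-13 - 11}{4 - 12}\right) + 114 = \left(24068 + \frac{1}{-8} \left(-24\right)\right) + 114 = \left(24068 - -3\right) + 114 = \left(24068 + 3\right) + 114 = 24071 + 114 = 24185$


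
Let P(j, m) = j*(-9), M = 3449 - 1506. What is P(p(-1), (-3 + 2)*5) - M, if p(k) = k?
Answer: -1934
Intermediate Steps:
M = 1943
P(j, m) = -9*j
P(p(-1), (-3 + 2)*5) - M = -9*(-1) - 1*1943 = 9 - 1943 = -1934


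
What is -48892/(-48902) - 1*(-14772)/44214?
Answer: 240340936/180179419 ≈ 1.3339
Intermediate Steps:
-48892/(-48902) - 1*(-14772)/44214 = -48892*(-1/48902) + 14772*(1/44214) = 24446/24451 + 2462/7369 = 240340936/180179419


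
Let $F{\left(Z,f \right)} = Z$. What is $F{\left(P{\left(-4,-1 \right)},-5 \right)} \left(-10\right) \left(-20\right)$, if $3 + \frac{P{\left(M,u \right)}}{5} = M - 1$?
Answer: $-8000$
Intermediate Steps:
$P{\left(M,u \right)} = -20 + 5 M$ ($P{\left(M,u \right)} = -15 + 5 \left(M - 1\right) = -15 + 5 \left(-1 + M\right) = -15 + \left(-5 + 5 M\right) = -20 + 5 M$)
$F{\left(P{\left(-4,-1 \right)},-5 \right)} \left(-10\right) \left(-20\right) = \left(-20 + 5 \left(-4\right)\right) \left(-10\right) \left(-20\right) = \left(-20 - 20\right) \left(-10\right) \left(-20\right) = \left(-40\right) \left(-10\right) \left(-20\right) = 400 \left(-20\right) = -8000$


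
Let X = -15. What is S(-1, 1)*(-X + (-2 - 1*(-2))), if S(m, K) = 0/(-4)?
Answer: 0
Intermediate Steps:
S(m, K) = 0 (S(m, K) = 0*(-¼) = 0)
S(-1, 1)*(-X + (-2 - 1*(-2))) = 0*(-1*(-15) + (-2 - 1*(-2))) = 0*(15 + (-2 + 2)) = 0*(15 + 0) = 0*15 = 0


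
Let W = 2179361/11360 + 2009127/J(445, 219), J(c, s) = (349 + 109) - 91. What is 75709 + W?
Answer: 339263414287/4169120 ≈ 81375.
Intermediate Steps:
J(c, s) = 367 (J(c, s) = 458 - 91 = 367)
W = 23623508207/4169120 (W = 2179361/11360 + 2009127/367 = 23623508207/4169120 ≈ 5666.3)
75709 + W = 75709 + 23623508207/4169120 = 339263414287/4169120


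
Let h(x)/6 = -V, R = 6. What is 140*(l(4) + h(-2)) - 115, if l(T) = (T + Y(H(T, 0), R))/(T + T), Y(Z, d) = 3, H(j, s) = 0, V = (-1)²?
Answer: -1665/2 ≈ -832.50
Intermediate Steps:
V = 1
h(x) = -6 (h(x) = 6*(-1*1) = 6*(-1) = -6)
l(T) = (3 + T)/(2*T) (l(T) = (T + 3)/(T + T) = (3 + T)/((2*T)) = (3 + T)*(1/(2*T)) = (3 + T)/(2*T))
140*(l(4) + h(-2)) - 115 = 140*((½)*(3 + 4)/4 - 6) - 115 = 140*((½)*(¼)*7 - 6) - 115 = 140*(7/8 - 6) - 115 = 140*(-41/8) - 115 = -1435/2 - 115 = -1665/2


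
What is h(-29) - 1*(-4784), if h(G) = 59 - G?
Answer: 4872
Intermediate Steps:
h(-29) - 1*(-4784) = (59 - 1*(-29)) - 1*(-4784) = (59 + 29) + 4784 = 88 + 4784 = 4872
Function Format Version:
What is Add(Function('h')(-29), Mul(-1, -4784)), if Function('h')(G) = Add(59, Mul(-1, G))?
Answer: 4872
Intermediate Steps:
Add(Function('h')(-29), Mul(-1, -4784)) = Add(Add(59, Mul(-1, -29)), Mul(-1, -4784)) = Add(Add(59, 29), 4784) = Add(88, 4784) = 4872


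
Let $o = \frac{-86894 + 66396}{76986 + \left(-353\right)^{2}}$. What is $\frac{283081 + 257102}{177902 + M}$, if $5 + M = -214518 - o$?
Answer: $- \frac{108898191885}{7382589997} \approx -14.751$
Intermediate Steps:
$o = - \frac{20498}{201595}$ ($o = - \frac{20498}{76986 + 124609} = - \frac{20498}{201595} \approx -0.10168$)
$M = - \frac{43246743687}{201595}$ ($M = -5 - \frac{43245735712}{201595} = - \frac{43246743687}{201595} \approx -2.1452 \cdot 10^{5}$)
$\frac{283081 + 257102}{177902 + M} = \frac{283081 + 257102}{177902 - \frac{43246743687}{201595}} = \frac{540183}{- \frac{7382589997}{201595}} = 540183 \left(- \frac{201595}{7382589997}\right) = - \frac{108898191885}{7382589997}$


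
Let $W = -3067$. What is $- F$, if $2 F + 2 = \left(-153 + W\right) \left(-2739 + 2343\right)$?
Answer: $-637559$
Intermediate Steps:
$F = 637559$ ($F = -1 + \frac{\left(-153 - 3067\right) \left(-2739 + 2343\right)}{2} = -1 + \frac{\left(-3220\right) \left(-396\right)}{2} = -1 + \frac{1}{2} \cdot 1275120 = -1 + 637560 = 637559$)
$- F = \left(-1\right) 637559 = -637559$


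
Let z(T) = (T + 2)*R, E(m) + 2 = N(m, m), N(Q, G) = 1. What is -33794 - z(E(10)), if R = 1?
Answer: -33795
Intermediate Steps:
E(m) = -1 (E(m) = -2 + 1 = -1)
z(T) = 2 + T (z(T) = (T + 2)*1 = (2 + T)*1 = 2 + T)
-33794 - z(E(10)) = -33794 - (2 - 1) = -33794 - 1*1 = -33794 - 1 = -33795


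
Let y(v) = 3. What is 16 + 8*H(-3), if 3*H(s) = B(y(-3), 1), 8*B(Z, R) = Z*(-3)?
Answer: 13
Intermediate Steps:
B(Z, R) = -3*Z/8 (B(Z, R) = (Z*(-3))/8 = (-3*Z)/8 = -3*Z/8)
H(s) = -3/8 (H(s) = (-3/8*3)/3 = (⅓)*(-9/8) = -3/8)
16 + 8*H(-3) = 16 + 8*(-3/8) = 16 - 3 = 13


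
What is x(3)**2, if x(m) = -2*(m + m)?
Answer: 144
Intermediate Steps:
x(m) = -4*m
x(3)**2 = (-4*3)**2 = (-12)**2 = 144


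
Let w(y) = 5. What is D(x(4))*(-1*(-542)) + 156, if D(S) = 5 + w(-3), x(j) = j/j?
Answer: 5576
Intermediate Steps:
x(j) = 1
D(S) = 10 (D(S) = 5 + 5 = 10)
D(x(4))*(-1*(-542)) + 156 = 10*(-1*(-542)) + 156 = 10*542 + 156 = 5420 + 156 = 5576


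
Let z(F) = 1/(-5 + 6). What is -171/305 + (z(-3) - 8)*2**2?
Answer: -8711/305 ≈ -28.561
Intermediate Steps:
z(F) = 1 (z(F) = 1/1 = 1)
-171/305 + (z(-3) - 8)*2**2 = -171/305 + (1 - 8)*2**2 = -171*1/305 - 7*4 = -171/305 - 28 = -8711/305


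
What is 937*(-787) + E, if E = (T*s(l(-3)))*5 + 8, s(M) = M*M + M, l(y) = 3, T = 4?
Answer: -737171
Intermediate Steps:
s(M) = M + M² (s(M) = M² + M = M + M²)
E = 248 (E = (4*(3*(1 + 3)))*5 + 8 = (4*(3*4))*5 + 8 = (4*12)*5 + 8 = 48*5 + 8 = 240 + 8 = 248)
937*(-787) + E = 937*(-787) + 248 = -737419 + 248 = -737171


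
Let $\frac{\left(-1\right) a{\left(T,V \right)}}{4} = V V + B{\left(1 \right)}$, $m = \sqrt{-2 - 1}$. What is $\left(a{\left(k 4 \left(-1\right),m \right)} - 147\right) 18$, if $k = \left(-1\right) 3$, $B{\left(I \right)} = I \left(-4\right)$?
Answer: $-2142$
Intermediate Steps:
$B{\left(I \right)} = - 4 I$
$k = -3$
$m = i \sqrt{3}$ ($m = \sqrt{-3} = i \sqrt{3} \approx 1.732 i$)
$a{\left(T,V \right)} = 16 - 4 V^{2}$ ($a{\left(T,V \right)} = - 4 \left(V V - 4\right) = - 4 \left(V^{2} - 4\right) = - 4 \left(-4 + V^{2}\right) = 16 - 4 V^{2}$)
$\left(a{\left(k 4 \left(-1\right),m \right)} - 147\right) 18 = \left(\left(16 - 4 \left(i \sqrt{3}\right)^{2}\right) - 147\right) 18 = \left(\left(16 - -12\right) - 147\right) 18 = \left(\left(16 + 12\right) - 147\right) 18 = \left(28 - 147\right) 18 = \left(-119\right) 18 = -2142$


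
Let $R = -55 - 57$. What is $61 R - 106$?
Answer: $-6938$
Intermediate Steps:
$R = -112$
$61 R - 106 = 61 \left(-112\right) - 106 = -6832 - 106 = -6938$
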